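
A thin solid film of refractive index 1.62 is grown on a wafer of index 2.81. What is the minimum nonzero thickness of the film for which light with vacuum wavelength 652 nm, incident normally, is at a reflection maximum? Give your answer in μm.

0.201 μm

Ray reflecting at the top interface goes from n = 1.0 toward n = 1.62: a half-wave phase shift.
Bottom surface (1.62 → 2.81): reflection off a higher-index medium gives a half-wave phase shift.
The two reflections carry the same phase change, so no net offset.
For bright reflection here: 2 n t = m λ.
Minimum nonzero at m = 1: t = λ / (2 n) = 652 / (2 × 1.62) = 201 nm.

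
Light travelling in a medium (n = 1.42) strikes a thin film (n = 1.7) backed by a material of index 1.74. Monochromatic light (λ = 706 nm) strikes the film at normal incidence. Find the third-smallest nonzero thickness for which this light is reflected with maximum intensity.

623 nm

At the upper boundary (n = 1.42 to n = 1.7) the reflected ray undergoes a half-wave phase shift.
At the lower boundary (n = 1.7 to n = 1.74) the reflected ray undergoes a half-wave phase shift.
The two reflections carry the same phase change, so no net offset.
With no net inversion, constructive interference in reflection requires 2 n t = m λ.
The third-smallest nonzero thickness corresponds to m = 3: t = m λ / (2 n) = 3.00 × 706 / (2 × 1.7) = 623 nm.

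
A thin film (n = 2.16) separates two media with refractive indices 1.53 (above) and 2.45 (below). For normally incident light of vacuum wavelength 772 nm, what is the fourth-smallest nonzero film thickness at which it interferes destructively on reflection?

625 nm

At the upper boundary (n = 1.53 to n = 2.16) the reflected ray undergoes a half-wave phase shift.
Ray reflecting at the bottom interface goes from n = 2.16 toward n = 2.45: a half-wave phase shift.
The two reflections carry the same phase change, so no net offset.
For minimum reflection here: 2 n t = (m + ½) λ.
The fourth-smallest nonzero thickness corresponds to m = 3: t = (m + ½) λ / (2 n) = 3.50 × 772 / (2 × 2.16) = 625 nm.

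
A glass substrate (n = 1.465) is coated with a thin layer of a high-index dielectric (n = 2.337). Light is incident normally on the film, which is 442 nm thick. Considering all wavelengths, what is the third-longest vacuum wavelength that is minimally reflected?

689 nm

Top surface (1.0 → 2.337): reflection off a higher-index medium gives a half-wave phase shift.
Ray reflecting at the bottom interface goes from n = 2.337 toward n = 1.465: no phase shift.
The two reflections differ by half a wavelength.
With one net inversion, destructive interference in reflection requires 2 n t = m λ.
λ = 2 n t / m. The third-longest wavelength is m = 3: λ = 2 × 2.337 × 442 / 3.00 = 689 nm.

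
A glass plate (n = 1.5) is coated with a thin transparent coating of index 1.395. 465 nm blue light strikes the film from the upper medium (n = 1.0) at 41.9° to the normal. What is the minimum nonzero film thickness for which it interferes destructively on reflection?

94.9 nm

Top surface (1.0 → 1.395): reflection off a higher-index medium gives a half-wave phase shift.
Ray reflecting at the bottom interface goes from n = 1.395 toward n = 1.5: a half-wave phase shift.
Zero or two π shifts → no net half-wave offset.
So the condition for destructive reflection is 2 n t cos θ_r = (m + ½) λ.
Snell's law: 1.0 sin 41.9° = 1.395 sin θ_r → sin θ_r = 0.479, cos θ_r = 0.878.
Minimum at m = 0: t = λ / (4 n cos θ_r) = 465 / (4 × 1.395 × 0.878) = 94.9 nm.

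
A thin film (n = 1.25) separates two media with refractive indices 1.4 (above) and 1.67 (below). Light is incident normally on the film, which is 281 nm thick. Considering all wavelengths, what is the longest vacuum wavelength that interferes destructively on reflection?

Ray reflecting at the top interface goes from n = 1.4 toward n = 1.25: no phase shift.
Bottom surface (1.25 → 1.67): reflection off a higher-index medium gives a half-wave phase shift.
Exactly one π shift → a net half-wave offset.
With one net inversion, destructive interference in reflection requires 2 n t = m λ.
λ = 2 n t / m. The longest wavelength is m = 1: λ = 2 × 1.25 × 281 / 1.00 = 703 nm.

703 nm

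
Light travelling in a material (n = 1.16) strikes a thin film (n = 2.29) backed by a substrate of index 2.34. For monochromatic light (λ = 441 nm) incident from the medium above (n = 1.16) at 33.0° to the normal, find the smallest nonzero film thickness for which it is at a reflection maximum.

Ray reflecting at the top interface goes from n = 1.16 toward n = 2.29: a half-wave phase shift.
Bottom surface (2.29 → 2.34): reflection off a higher-index medium gives a half-wave phase shift.
Zero or two π shifts → no net half-wave offset.
So the condition for constructive reflection is 2 n t cos θ_r = m λ.
Snell's law: 1.16 sin 33.0° = 2.29 sin θ_r → sin θ_r = 0.276, cos θ_r = 0.961.
Minimum nonzero at m = 1: t = λ / (2 n cos θ_r) = 441 / (2 × 2.29 × 0.961) = 100 nm.

100 nm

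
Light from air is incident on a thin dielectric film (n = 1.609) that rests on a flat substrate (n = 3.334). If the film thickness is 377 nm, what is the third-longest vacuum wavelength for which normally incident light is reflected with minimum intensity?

Ray reflecting at the top interface goes from n = 1.0 toward n = 1.609: a half-wave phase shift.
At the lower boundary (n = 1.609 to n = 3.334) the reflected ray undergoes a half-wave phase shift.
The two reflections carry the same phase change, so no net offset.
So the condition for destructive reflection is 2 n t = (m + ½) λ.
λ = 2 n t / (m + ½). The third-longest wavelength is m = 2: λ = 2 × 1.609 × 377 / 2.50 = 485 nm.

485 nm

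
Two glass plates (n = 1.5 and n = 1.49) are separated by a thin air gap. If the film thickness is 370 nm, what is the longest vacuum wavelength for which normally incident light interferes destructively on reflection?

Top surface (1.5 → 1.0): reflection off a lower-index medium gives no phase shift.
Ray reflecting at the bottom interface goes from n = 1.0 toward n = 1.49: a half-wave phase shift.
The two reflections differ by half a wavelength.
So the condition for destructive reflection is 2 n t = m λ.
λ = 2 n t / m. The longest wavelength is m = 1: λ = 2 × 1.0 × 370 / 1.00 = 740 nm.

740 nm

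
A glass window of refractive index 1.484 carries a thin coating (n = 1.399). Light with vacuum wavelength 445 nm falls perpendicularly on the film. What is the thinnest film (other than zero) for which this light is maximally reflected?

159 nm

Top surface (1.0 → 1.399): reflection off a higher-index medium gives a half-wave phase shift.
Bottom surface (1.399 → 1.484): reflection off a higher-index medium gives a half-wave phase shift.
The two reflections carry the same phase change, so no net offset.
For strong reflection here: 2 n t = m λ.
Minimum nonzero at m = 1: t = λ / (2 n) = 445 / (2 × 1.399) = 159 nm.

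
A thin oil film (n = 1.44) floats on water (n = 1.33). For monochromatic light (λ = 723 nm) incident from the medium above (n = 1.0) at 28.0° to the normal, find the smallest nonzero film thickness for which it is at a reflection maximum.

133 nm

At the upper boundary (n = 1.0 to n = 1.44) the reflected ray undergoes a half-wave phase shift.
Ray reflecting at the bottom interface goes from n = 1.44 toward n = 1.33: no phase shift.
The two reflections differ by half a wavelength.
With one net inversion, constructive interference in reflection requires 2 n t cos θ_r = (m + ½) λ.
Snell's law: 1.0 sin 28.0° = 1.44 sin θ_r → sin θ_r = 0.326, cos θ_r = 0.945.
Minimum at m = 0: t = λ / (4 n cos θ_r) = 723 / (4 × 1.44 × 0.945) = 133 nm.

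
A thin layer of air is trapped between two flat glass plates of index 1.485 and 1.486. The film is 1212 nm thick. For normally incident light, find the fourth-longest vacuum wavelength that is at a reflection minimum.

606 nm

Ray reflecting at the top interface goes from n = 1.485 toward n = 1.0: no phase shift.
Bottom surface (1.0 → 1.486): reflection off a higher-index medium gives a half-wave phase shift.
The two reflections differ by half a wavelength.
So the condition for destructive reflection is 2 n t = m λ.
λ = 2 n t / m. The fourth-longest wavelength is m = 4: λ = 2 × 1.0 × 1212 / 4.00 = 606 nm.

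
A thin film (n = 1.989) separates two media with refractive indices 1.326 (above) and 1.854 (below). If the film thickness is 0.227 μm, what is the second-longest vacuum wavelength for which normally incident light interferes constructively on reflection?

602 nm

At the upper boundary (n = 1.326 to n = 1.989) the reflected ray undergoes a half-wave phase shift.
Bottom surface (1.989 → 1.854): reflection off a lower-index medium gives no phase shift.
Net: one phase inversion between the two reflected rays.
With one net inversion, constructive interference in reflection requires 2 n t = (m + ½) λ.
λ = 2 n t / (m + ½). The second-longest wavelength is m = 1: λ = 2 × 1.989 × 227 / 1.50 = 602 nm.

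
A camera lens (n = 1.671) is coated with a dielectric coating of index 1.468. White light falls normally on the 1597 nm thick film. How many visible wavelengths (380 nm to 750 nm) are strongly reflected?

6

Top surface (1.0 → 1.468): reflection off a higher-index medium gives a half-wave phase shift.
Bottom surface (1.468 → 1.671): reflection off a higher-index medium gives a half-wave phase shift.
Net: no relative phase inversion (both shifts match).
With no net inversion, constructive interference in reflection requires 2 n t = m λ.
λ = 2 n t / m = 4689 / m nm.
m=6: 781 nm (IR); m=7: 670 nm (visible); m=8: 586 nm (visible); m=9: 521 nm (visible); m=10: 469 nm (visible); m=11: 426 nm (visible); m=12: 391 nm (visible); m=13: 361 nm (UV).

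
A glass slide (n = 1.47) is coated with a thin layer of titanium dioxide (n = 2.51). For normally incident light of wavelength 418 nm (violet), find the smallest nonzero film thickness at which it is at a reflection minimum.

Top surface (1.0 → 2.51): reflection off a higher-index medium gives a half-wave phase shift.
Ray reflecting at the bottom interface goes from n = 2.51 toward n = 1.47: no phase shift.
Exactly one π shift → a net half-wave offset.
So the condition for destructive reflection is 2 n t = m λ.
Minimum nonzero at m = 1: t = λ / (2 n) = 418 / (2 × 2.51) = 83.3 nm.

83.3 nm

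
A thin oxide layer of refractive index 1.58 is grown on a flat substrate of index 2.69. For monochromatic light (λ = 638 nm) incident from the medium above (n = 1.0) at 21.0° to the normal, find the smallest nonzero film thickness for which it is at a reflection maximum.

Top surface (1.0 → 1.58): reflection off a higher-index medium gives a half-wave phase shift.
Ray reflecting at the bottom interface goes from n = 1.58 toward n = 2.69: a half-wave phase shift.
The two reflections carry the same phase change, so no net offset.
With no net inversion, constructive interference in reflection requires 2 n t cos θ_r = m λ.
Snell's law: 1.0 sin 21.0° = 1.58 sin θ_r → sin θ_r = 0.227, cos θ_r = 0.974.
Minimum nonzero at m = 1: t = λ / (2 n cos θ_r) = 638 / (2 × 1.58 × 0.974) = 207 nm.

207 nm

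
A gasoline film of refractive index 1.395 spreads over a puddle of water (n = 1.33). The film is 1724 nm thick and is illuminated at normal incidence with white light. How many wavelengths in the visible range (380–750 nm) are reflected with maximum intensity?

At the upper boundary (n = 1.0 to n = 1.395) the reflected ray undergoes a half-wave phase shift.
At the lower boundary (n = 1.395 to n = 1.33) the reflected ray undergoes no phase shift.
The two reflections differ by half a wavelength.
So the condition for constructive reflection is 2 n t = (m + ½) λ.
λ = 2 n t / (m + ½) = 4810 / (m + ½) nm.
m=5: 875 nm (IR); m=6: 740 nm (visible); m=7: 641 nm (visible); m=8: 566 nm (visible); m=9: 506 nm (visible); m=10: 458 nm (visible); m=11: 418 nm (visible); m=12: 385 nm (visible); m=13: 356 nm (UV).

7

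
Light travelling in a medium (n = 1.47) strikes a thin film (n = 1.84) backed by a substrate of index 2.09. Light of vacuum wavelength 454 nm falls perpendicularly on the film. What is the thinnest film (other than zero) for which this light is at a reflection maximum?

At the upper boundary (n = 1.47 to n = 1.84) the reflected ray undergoes a half-wave phase shift.
Ray reflecting at the bottom interface goes from n = 1.84 toward n = 2.09: a half-wave phase shift.
Zero or two π shifts → no net half-wave offset.
For maximum reflection here: 2 n t = m λ.
Minimum nonzero at m = 1: t = λ / (2 n) = 454 / (2 × 1.84) = 123 nm.

123 nm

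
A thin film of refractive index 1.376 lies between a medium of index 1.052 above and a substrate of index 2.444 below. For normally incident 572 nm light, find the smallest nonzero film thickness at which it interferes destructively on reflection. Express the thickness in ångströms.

1039 Å

Top surface (1.052 → 1.376): reflection off a higher-index medium gives a half-wave phase shift.
At the lower boundary (n = 1.376 to n = 2.444) the reflected ray undergoes a half-wave phase shift.
The two reflections carry the same phase change, so no net offset.
For weak reflection here: 2 n t = (m + ½) λ.
Minimum at m = 0: t = λ / (4 n) = 572 / (4 × 1.376) = 104 nm.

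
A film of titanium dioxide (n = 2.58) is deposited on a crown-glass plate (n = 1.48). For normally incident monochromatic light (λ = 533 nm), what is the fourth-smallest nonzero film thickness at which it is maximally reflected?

362 nm

Ray reflecting at the top interface goes from n = 1.0 toward n = 2.58: a half-wave phase shift.
Bottom surface (2.58 → 1.48): reflection off a lower-index medium gives no phase shift.
Net: one phase inversion between the two reflected rays.
So the condition for constructive reflection is 2 n t = (m + ½) λ.
The fourth-smallest nonzero thickness corresponds to m = 3: t = (m + ½) λ / (2 n) = 3.50 × 533 / (2 × 2.58) = 362 nm.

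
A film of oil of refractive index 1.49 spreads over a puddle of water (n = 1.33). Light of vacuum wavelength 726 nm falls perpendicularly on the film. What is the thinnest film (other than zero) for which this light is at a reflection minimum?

244 nm

Top surface (1.0 → 1.49): reflection off a higher-index medium gives a half-wave phase shift.
Bottom surface (1.49 → 1.33): reflection off a lower-index medium gives no phase shift.
The two reflections differ by half a wavelength.
With one net inversion, destructive interference in reflection requires 2 n t = m λ.
Minimum nonzero at m = 1: t = λ / (2 n) = 726 / (2 × 1.49) = 244 nm.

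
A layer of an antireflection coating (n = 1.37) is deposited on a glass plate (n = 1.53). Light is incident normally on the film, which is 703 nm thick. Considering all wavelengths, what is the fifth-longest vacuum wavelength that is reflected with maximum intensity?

385 nm

Ray reflecting at the top interface goes from n = 1.0 toward n = 1.37: a half-wave phase shift.
Bottom surface (1.37 → 1.53): reflection off a higher-index medium gives a half-wave phase shift.
Zero or two π shifts → no net half-wave offset.
So the condition for constructive reflection is 2 n t = m λ.
λ = 2 n t / m. The fifth-longest wavelength is m = 5: λ = 2 × 1.37 × 703 / 5.00 = 385 nm.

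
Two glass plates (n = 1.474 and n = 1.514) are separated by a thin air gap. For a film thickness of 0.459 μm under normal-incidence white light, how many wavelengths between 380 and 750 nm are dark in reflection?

1

Ray reflecting at the top interface goes from n = 1.474 toward n = 1.0: no phase shift.
Ray reflecting at the bottom interface goes from n = 1.0 toward n = 1.514: a half-wave phase shift.
Net: one phase inversion between the two reflected rays.
So the condition for destructive reflection is 2 n t = m λ.
λ = 2 n t / m = 918 / m nm.
m=1: 918 nm (IR); m=2: 459 nm (visible); m=3: 306 nm (UV).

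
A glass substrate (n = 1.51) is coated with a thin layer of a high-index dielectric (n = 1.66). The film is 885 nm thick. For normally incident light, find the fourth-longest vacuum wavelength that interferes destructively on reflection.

735 nm

At the upper boundary (n = 1.0 to n = 1.66) the reflected ray undergoes a half-wave phase shift.
Ray reflecting at the bottom interface goes from n = 1.66 toward n = 1.51: no phase shift.
Net: one phase inversion between the two reflected rays.
With one net inversion, destructive interference in reflection requires 2 n t = m λ.
λ = 2 n t / m. The fourth-longest wavelength is m = 4: λ = 2 × 1.66 × 885 / 4.00 = 735 nm.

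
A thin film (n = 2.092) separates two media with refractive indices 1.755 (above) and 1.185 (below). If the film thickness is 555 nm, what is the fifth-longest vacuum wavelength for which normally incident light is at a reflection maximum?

516 nm

Top surface (1.755 → 2.092): reflection off a higher-index medium gives a half-wave phase shift.
Bottom surface (2.092 → 1.185): reflection off a lower-index medium gives no phase shift.
Exactly one π shift → a net half-wave offset.
For maximum reflection here: 2 n t = (m + ½) λ.
λ = 2 n t / (m + ½). The fifth-longest wavelength is m = 4: λ = 2 × 2.092 × 555 / 4.50 = 516 nm.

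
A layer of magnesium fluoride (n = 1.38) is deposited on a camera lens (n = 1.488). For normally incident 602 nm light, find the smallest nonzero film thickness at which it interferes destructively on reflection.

109 nm

At the upper boundary (n = 1.0 to n = 1.38) the reflected ray undergoes a half-wave phase shift.
Bottom surface (1.38 → 1.488): reflection off a higher-index medium gives a half-wave phase shift.
The two reflections carry the same phase change, so no net offset.
With no net inversion, destructive interference in reflection requires 2 n t = (m + ½) λ.
Minimum at m = 0: t = λ / (4 n) = 602 / (4 × 1.38) = 109 nm.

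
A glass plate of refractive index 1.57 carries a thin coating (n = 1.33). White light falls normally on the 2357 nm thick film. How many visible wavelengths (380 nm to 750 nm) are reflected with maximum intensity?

Top surface (1.0 → 1.33): reflection off a higher-index medium gives a half-wave phase shift.
Bottom surface (1.33 → 1.57): reflection off a higher-index medium gives a half-wave phase shift.
Zero or two π shifts → no net half-wave offset.
So the condition for constructive reflection is 2 n t = m λ.
λ = 2 n t / m = 6270 / m nm.
m=8: 784 nm (IR); m=9: 697 nm (visible); m=10: 627 nm (visible); m=11: 570 nm (visible); m=12: 522 nm (visible); m=13: 482 nm (visible); m=14: 448 nm (visible); m=15: 418 nm (visible); m=16: 392 nm (visible); m=17: 369 nm (UV).

8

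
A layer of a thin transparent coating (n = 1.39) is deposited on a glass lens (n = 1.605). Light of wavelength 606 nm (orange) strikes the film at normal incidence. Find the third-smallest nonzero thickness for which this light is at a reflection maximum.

654 nm

Ray reflecting at the top interface goes from n = 1.0 toward n = 1.39: a half-wave phase shift.
At the lower boundary (n = 1.39 to n = 1.605) the reflected ray undergoes a half-wave phase shift.
Net: no relative phase inversion (both shifts match).
With no net inversion, constructive interference in reflection requires 2 n t = m λ.
The third-smallest nonzero thickness corresponds to m = 3: t = m λ / (2 n) = 3.00 × 606 / (2 × 1.39) = 654 nm.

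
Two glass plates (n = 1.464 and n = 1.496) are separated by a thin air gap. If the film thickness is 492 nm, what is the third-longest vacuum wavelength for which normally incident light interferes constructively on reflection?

Top surface (1.464 → 1.0): reflection off a lower-index medium gives no phase shift.
Ray reflecting at the bottom interface goes from n = 1.0 toward n = 1.496: a half-wave phase shift.
The two reflections differ by half a wavelength.
So the condition for constructive reflection is 2 n t = (m + ½) λ.
λ = 2 n t / (m + ½). The third-longest wavelength is m = 2: λ = 2 × 1.0 × 492 / 2.50 = 394 nm.

394 nm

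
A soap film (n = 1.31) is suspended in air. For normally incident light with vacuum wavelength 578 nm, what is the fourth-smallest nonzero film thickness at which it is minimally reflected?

At the upper boundary (n = 1.0 to n = 1.31) the reflected ray undergoes a half-wave phase shift.
Ray reflecting at the bottom interface goes from n = 1.31 toward n = 1.0: no phase shift.
The two reflections differ by half a wavelength.
For minimum reflection here: 2 n t = m λ.
The fourth-smallest nonzero thickness corresponds to m = 4: t = m λ / (2 n) = 4.00 × 578 / (2 × 1.31) = 882 nm.

882 nm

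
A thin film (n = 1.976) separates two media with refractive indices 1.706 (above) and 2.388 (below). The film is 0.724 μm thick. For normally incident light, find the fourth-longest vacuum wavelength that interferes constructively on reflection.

At the upper boundary (n = 1.706 to n = 1.976) the reflected ray undergoes a half-wave phase shift.
At the lower boundary (n = 1.976 to n = 2.388) the reflected ray undergoes a half-wave phase shift.
Net: no relative phase inversion (both shifts match).
So the condition for constructive reflection is 2 n t = m λ.
λ = 2 n t / m. The fourth-longest wavelength is m = 4: λ = 2 × 1.976 × 724 / 4.00 = 715 nm.

715 nm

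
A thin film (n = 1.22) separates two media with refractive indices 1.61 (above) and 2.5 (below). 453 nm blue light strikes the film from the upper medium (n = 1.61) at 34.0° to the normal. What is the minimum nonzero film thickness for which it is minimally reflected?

Ray reflecting at the top interface goes from n = 1.61 toward n = 1.22: no phase shift.
At the lower boundary (n = 1.22 to n = 2.5) the reflected ray undergoes a half-wave phase shift.
The two reflections differ by half a wavelength.
For weak reflection here: 2 n t cos θ_r = m λ.
Snell's law: 1.61 sin 34.0° = 1.22 sin θ_r → sin θ_r = 0.738, cos θ_r = 0.675.
Minimum nonzero at m = 1: t = λ / (2 n cos θ_r) = 453 / (2 × 1.22 × 0.675) = 275 nm.

275 nm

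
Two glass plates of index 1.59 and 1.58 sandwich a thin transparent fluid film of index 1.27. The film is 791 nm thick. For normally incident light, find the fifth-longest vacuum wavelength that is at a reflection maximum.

446 nm

Ray reflecting at the top interface goes from n = 1.59 toward n = 1.27: no phase shift.
At the lower boundary (n = 1.27 to n = 1.58) the reflected ray undergoes a half-wave phase shift.
Net: one phase inversion between the two reflected rays.
With one net inversion, constructive interference in reflection requires 2 n t = (m + ½) λ.
λ = 2 n t / (m + ½). The fifth-longest wavelength is m = 4: λ = 2 × 1.27 × 791 / 4.50 = 446 nm.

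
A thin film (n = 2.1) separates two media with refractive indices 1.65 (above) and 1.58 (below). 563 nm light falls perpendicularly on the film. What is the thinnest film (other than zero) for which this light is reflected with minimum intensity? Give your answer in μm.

Ray reflecting at the top interface goes from n = 1.65 toward n = 2.1: a half-wave phase shift.
At the lower boundary (n = 2.1 to n = 1.58) the reflected ray undergoes no phase shift.
The two reflections differ by half a wavelength.
With one net inversion, destructive interference in reflection requires 2 n t = m λ.
Minimum nonzero at m = 1: t = λ / (2 n) = 563 / (2 × 2.1) = 134 nm.

0.134 μm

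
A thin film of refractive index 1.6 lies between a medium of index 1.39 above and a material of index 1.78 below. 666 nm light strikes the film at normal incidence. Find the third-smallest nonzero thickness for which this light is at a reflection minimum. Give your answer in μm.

Ray reflecting at the top interface goes from n = 1.39 toward n = 1.6: a half-wave phase shift.
Ray reflecting at the bottom interface goes from n = 1.6 toward n = 1.78: a half-wave phase shift.
The two reflections carry the same phase change, so no net offset.
So the condition for destructive reflection is 2 n t = (m + ½) λ.
The third-smallest nonzero thickness corresponds to m = 2: t = (m + ½) λ / (2 n) = 2.50 × 666 / (2 × 1.6) = 520 nm.

0.520 μm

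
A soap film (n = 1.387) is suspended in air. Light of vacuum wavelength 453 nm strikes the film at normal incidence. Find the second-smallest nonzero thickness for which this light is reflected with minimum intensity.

At the upper boundary (n = 1.0 to n = 1.387) the reflected ray undergoes a half-wave phase shift.
Ray reflecting at the bottom interface goes from n = 1.387 toward n = 1.0: no phase shift.
Exactly one π shift → a net half-wave offset.
With one net inversion, destructive interference in reflection requires 2 n t = m λ.
The second-smallest nonzero thickness corresponds to m = 2: t = m λ / (2 n) = 2.00 × 453 / (2 × 1.387) = 327 nm.

327 nm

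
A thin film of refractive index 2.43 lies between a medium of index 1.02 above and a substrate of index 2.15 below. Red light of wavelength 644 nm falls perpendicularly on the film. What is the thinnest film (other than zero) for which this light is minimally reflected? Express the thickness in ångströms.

At the upper boundary (n = 1.02 to n = 2.43) the reflected ray undergoes a half-wave phase shift.
Ray reflecting at the bottom interface goes from n = 2.43 toward n = 2.15: no phase shift.
Net: one phase inversion between the two reflected rays.
With one net inversion, destructive interference in reflection requires 2 n t = m λ.
Minimum nonzero at m = 1: t = λ / (2 n) = 644 / (2 × 2.43) = 133 nm.

1325 Å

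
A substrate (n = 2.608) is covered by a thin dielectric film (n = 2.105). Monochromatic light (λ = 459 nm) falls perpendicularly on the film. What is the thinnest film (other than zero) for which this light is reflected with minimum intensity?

At the upper boundary (n = 1.0 to n = 2.105) the reflected ray undergoes a half-wave phase shift.
Bottom surface (2.105 → 2.608): reflection off a higher-index medium gives a half-wave phase shift.
The two reflections carry the same phase change, so no net offset.
For dark reflection here: 2 n t = (m + ½) λ.
Minimum at m = 0: t = λ / (4 n) = 459 / (4 × 2.105) = 54.5 nm.

54.5 nm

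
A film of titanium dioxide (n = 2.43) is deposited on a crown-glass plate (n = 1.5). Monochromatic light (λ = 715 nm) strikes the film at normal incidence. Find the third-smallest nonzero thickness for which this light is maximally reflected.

368 nm

At the upper boundary (n = 1.0 to n = 2.43) the reflected ray undergoes a half-wave phase shift.
Ray reflecting at the bottom interface goes from n = 2.43 toward n = 1.5: no phase shift.
The two reflections differ by half a wavelength.
With one net inversion, constructive interference in reflection requires 2 n t = (m + ½) λ.
The third-smallest nonzero thickness corresponds to m = 2: t = (m + ½) λ / (2 n) = 2.50 × 715 / (2 × 2.43) = 368 nm.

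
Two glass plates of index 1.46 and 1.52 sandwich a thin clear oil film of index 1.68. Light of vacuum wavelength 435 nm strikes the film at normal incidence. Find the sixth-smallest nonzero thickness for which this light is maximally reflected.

Ray reflecting at the top interface goes from n = 1.46 toward n = 1.68: a half-wave phase shift.
At the lower boundary (n = 1.68 to n = 1.52) the reflected ray undergoes no phase shift.
Net: one phase inversion between the two reflected rays.
With one net inversion, constructive interference in reflection requires 2 n t = (m + ½) λ.
The sixth-smallest nonzero thickness corresponds to m = 5: t = (m + ½) λ / (2 n) = 5.50 × 435 / (2 × 1.68) = 712 nm.

712 nm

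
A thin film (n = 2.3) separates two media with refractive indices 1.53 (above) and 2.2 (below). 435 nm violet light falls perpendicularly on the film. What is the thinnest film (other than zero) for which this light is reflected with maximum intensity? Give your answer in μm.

Top surface (1.53 → 2.3): reflection off a higher-index medium gives a half-wave phase shift.
Ray reflecting at the bottom interface goes from n = 2.3 toward n = 2.2: no phase shift.
Net: one phase inversion between the two reflected rays.
With one net inversion, constructive interference in reflection requires 2 n t = (m + ½) λ.
Minimum at m = 0: t = λ / (4 n) = 435 / (4 × 2.3) = 47.3 nm.

0.0473 μm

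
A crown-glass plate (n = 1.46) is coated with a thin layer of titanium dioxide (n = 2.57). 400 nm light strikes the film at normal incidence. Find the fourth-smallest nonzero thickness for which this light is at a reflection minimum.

311 nm

At the upper boundary (n = 1.0 to n = 2.57) the reflected ray undergoes a half-wave phase shift.
At the lower boundary (n = 2.57 to n = 1.46) the reflected ray undergoes no phase shift.
Net: one phase inversion between the two reflected rays.
So the condition for destructive reflection is 2 n t = m λ.
The fourth-smallest nonzero thickness corresponds to m = 4: t = m λ / (2 n) = 4.00 × 400 / (2 × 2.57) = 311 nm.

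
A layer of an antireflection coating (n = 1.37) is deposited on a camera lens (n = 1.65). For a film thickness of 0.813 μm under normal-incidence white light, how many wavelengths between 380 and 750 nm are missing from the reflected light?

3

Top surface (1.0 → 1.37): reflection off a higher-index medium gives a half-wave phase shift.
Bottom surface (1.37 → 1.65): reflection off a higher-index medium gives a half-wave phase shift.
Net: no relative phase inversion (both shifts match).
For minimum reflection here: 2 n t = (m + ½) λ.
λ = 2 n t / (m + ½) = 2228 / (m + ½) nm.
m=2: 891 nm (IR); m=3: 636 nm (visible); m=4: 495 nm (visible); m=5: 405 nm (visible); m=6: 343 nm (UV).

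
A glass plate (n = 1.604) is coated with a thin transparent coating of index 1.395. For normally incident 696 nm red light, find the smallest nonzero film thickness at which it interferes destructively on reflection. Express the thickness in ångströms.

1247 Å

Ray reflecting at the top interface goes from n = 1.0 toward n = 1.395: a half-wave phase shift.
Ray reflecting at the bottom interface goes from n = 1.395 toward n = 1.604: a half-wave phase shift.
Net: no relative phase inversion (both shifts match).
So the condition for destructive reflection is 2 n t = (m + ½) λ.
Minimum at m = 0: t = λ / (4 n) = 696 / (4 × 1.395) = 125 nm.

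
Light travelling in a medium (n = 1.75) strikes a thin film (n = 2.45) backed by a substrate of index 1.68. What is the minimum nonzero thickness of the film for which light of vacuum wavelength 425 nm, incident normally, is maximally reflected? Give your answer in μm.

Ray reflecting at the top interface goes from n = 1.75 toward n = 2.45: a half-wave phase shift.
Ray reflecting at the bottom interface goes from n = 2.45 toward n = 1.68: no phase shift.
Exactly one π shift → a net half-wave offset.
So the condition for constructive reflection is 2 n t = (m + ½) λ.
Minimum at m = 0: t = λ / (4 n) = 425 / (4 × 2.45) = 43.4 nm.

0.0434 μm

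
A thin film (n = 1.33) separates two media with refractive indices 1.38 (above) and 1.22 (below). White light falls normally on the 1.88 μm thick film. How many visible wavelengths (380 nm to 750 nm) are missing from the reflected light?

6

Ray reflecting at the top interface goes from n = 1.38 toward n = 1.33: no phase shift.
Bottom surface (1.33 → 1.22): reflection off a lower-index medium gives no phase shift.
The two reflections carry the same phase change, so no net offset.
With no net inversion, destructive interference in reflection requires 2 n t = (m + ½) λ.
λ = 2 n t / (m + ½) = 5001 / (m + ½) nm.
m=6: 769 nm (IR); m=7: 667 nm (visible); m=8: 588 nm (visible); m=9: 526 nm (visible); m=10: 476 nm (visible); m=11: 435 nm (visible); m=12: 400 nm (visible); m=13: 370 nm (UV).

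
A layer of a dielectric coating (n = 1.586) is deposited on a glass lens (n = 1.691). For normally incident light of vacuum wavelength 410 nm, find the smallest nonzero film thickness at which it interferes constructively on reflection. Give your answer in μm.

0.129 μm

Ray reflecting at the top interface goes from n = 1.0 toward n = 1.586: a half-wave phase shift.
Bottom surface (1.586 → 1.691): reflection off a higher-index medium gives a half-wave phase shift.
The two reflections carry the same phase change, so no net offset.
For maximum reflection here: 2 n t = m λ.
Minimum nonzero at m = 1: t = λ / (2 n) = 410 / (2 × 1.586) = 129 nm.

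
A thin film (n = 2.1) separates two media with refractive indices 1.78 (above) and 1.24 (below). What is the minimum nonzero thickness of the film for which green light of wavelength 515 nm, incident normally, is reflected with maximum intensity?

Ray reflecting at the top interface goes from n = 1.78 toward n = 2.1: a half-wave phase shift.
Ray reflecting at the bottom interface goes from n = 2.1 toward n = 1.24: no phase shift.
Exactly one π shift → a net half-wave offset.
So the condition for constructive reflection is 2 n t = (m + ½) λ.
Minimum at m = 0: t = λ / (4 n) = 515 / (4 × 2.1) = 61.3 nm.

61.3 nm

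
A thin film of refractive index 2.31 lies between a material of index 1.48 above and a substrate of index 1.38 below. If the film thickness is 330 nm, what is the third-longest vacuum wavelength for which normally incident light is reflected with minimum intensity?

At the upper boundary (n = 1.48 to n = 2.31) the reflected ray undergoes a half-wave phase shift.
Bottom surface (2.31 → 1.38): reflection off a lower-index medium gives no phase shift.
The two reflections differ by half a wavelength.
With one net inversion, destructive interference in reflection requires 2 n t = m λ.
λ = 2 n t / m. The third-longest wavelength is m = 3: λ = 2 × 2.31 × 330 / 3.00 = 508 nm.

508 nm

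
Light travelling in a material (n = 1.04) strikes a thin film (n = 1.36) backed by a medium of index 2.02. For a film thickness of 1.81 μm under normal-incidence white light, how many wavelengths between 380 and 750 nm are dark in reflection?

6

Top surface (1.04 → 1.36): reflection off a higher-index medium gives a half-wave phase shift.
At the lower boundary (n = 1.36 to n = 2.02) the reflected ray undergoes a half-wave phase shift.
Zero or two π shifts → no net half-wave offset.
With no net inversion, destructive interference in reflection requires 2 n t = (m + ½) λ.
λ = 2 n t / (m + ½) = 4923 / (m + ½) nm.
m=6: 757 nm (IR); m=7: 656 nm (visible); m=8: 579 nm (visible); m=9: 518 nm (visible); m=10: 469 nm (visible); m=11: 428 nm (visible); m=12: 394 nm (visible); m=13: 365 nm (UV).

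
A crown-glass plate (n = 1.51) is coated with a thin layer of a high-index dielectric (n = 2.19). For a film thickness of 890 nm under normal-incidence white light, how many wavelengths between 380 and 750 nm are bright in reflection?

5

Top surface (1.0 → 2.19): reflection off a higher-index medium gives a half-wave phase shift.
Bottom surface (2.19 → 1.51): reflection off a lower-index medium gives no phase shift.
Exactly one π shift → a net half-wave offset.
With one net inversion, constructive interference in reflection requires 2 n t = (m + ½) λ.
λ = 2 n t / (m + ½) = 3898 / (m + ½) nm.
m=4: 866 nm (IR); m=5: 709 nm (visible); m=6: 600 nm (visible); m=7: 520 nm (visible); m=8: 459 nm (visible); m=9: 410 nm (visible); m=10: 371 nm (UV).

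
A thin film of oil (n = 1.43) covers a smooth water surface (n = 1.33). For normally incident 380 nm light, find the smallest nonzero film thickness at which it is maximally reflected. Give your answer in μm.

0.0664 μm

Top surface (1.0 → 1.43): reflection off a higher-index medium gives a half-wave phase shift.
Ray reflecting at the bottom interface goes from n = 1.43 toward n = 1.33: no phase shift.
Exactly one π shift → a net half-wave offset.
For maximum reflection here: 2 n t = (m + ½) λ.
Minimum at m = 0: t = λ / (4 n) = 380 / (4 × 1.43) = 66.4 nm.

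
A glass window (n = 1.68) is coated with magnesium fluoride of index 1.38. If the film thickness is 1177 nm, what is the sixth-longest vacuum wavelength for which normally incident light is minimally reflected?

Top surface (1.0 → 1.38): reflection off a higher-index medium gives a half-wave phase shift.
At the lower boundary (n = 1.38 to n = 1.68) the reflected ray undergoes a half-wave phase shift.
The two reflections carry the same phase change, so no net offset.
For weak reflection here: 2 n t = (m + ½) λ.
λ = 2 n t / (m + ½). The sixth-longest wavelength is m = 5: λ = 2 × 1.38 × 1177 / 5.50 = 591 nm.

591 nm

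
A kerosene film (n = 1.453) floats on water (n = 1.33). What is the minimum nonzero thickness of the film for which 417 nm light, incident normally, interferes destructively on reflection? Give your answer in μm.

Top surface (1.0 → 1.453): reflection off a higher-index medium gives a half-wave phase shift.
Bottom surface (1.453 → 1.33): reflection off a lower-index medium gives no phase shift.
Net: one phase inversion between the two reflected rays.
For dark reflection here: 2 n t = m λ.
Minimum nonzero at m = 1: t = λ / (2 n) = 417 / (2 × 1.453) = 143 nm.

0.143 μm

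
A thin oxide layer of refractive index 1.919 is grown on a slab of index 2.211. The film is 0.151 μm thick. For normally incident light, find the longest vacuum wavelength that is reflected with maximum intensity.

Ray reflecting at the top interface goes from n = 1.0 toward n = 1.919: a half-wave phase shift.
At the lower boundary (n = 1.919 to n = 2.211) the reflected ray undergoes a half-wave phase shift.
Net: no relative phase inversion (both shifts match).
For maximum reflection here: 2 n t = m λ.
λ = 2 n t / m. The longest wavelength is m = 1: λ = 2 × 1.919 × 151 / 1.00 = 580 nm.

580 nm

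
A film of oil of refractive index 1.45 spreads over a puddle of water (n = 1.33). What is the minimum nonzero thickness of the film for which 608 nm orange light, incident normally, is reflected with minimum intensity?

210 nm

Ray reflecting at the top interface goes from n = 1.0 toward n = 1.45: a half-wave phase shift.
At the lower boundary (n = 1.45 to n = 1.33) the reflected ray undergoes no phase shift.
The two reflections differ by half a wavelength.
For minimum reflection here: 2 n t = m λ.
Minimum nonzero at m = 1: t = λ / (2 n) = 608 / (2 × 1.45) = 210 nm.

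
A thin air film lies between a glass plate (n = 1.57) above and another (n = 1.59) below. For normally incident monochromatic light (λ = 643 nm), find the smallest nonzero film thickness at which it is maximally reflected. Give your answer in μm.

Ray reflecting at the top interface goes from n = 1.57 toward n = 1.0: no phase shift.
Bottom surface (1.0 → 1.59): reflection off a higher-index medium gives a half-wave phase shift.
Net: one phase inversion between the two reflected rays.
For strong reflection here: 2 n t = (m + ½) λ.
Minimum at m = 0: t = λ / (4 n) = 643 / (4 × 1.0) = 161 nm.

0.161 μm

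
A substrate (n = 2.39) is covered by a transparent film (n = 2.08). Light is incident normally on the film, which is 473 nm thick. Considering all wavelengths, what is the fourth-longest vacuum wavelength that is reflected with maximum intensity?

Top surface (1.0 → 2.08): reflection off a higher-index medium gives a half-wave phase shift.
At the lower boundary (n = 2.08 to n = 2.39) the reflected ray undergoes a half-wave phase shift.
The two reflections carry the same phase change, so no net offset.
So the condition for constructive reflection is 2 n t = m λ.
λ = 2 n t / m. The fourth-longest wavelength is m = 4: λ = 2 × 2.08 × 473 / 4.00 = 492 nm.

492 nm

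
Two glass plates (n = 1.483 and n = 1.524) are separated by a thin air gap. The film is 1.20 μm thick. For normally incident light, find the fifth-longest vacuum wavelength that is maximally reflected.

533 nm

Top surface (1.483 → 1.0): reflection off a lower-index medium gives no phase shift.
At the lower boundary (n = 1.0 to n = 1.524) the reflected ray undergoes a half-wave phase shift.
Exactly one π shift → a net half-wave offset.
So the condition for constructive reflection is 2 n t = (m + ½) λ.
λ = 2 n t / (m + ½). The fifth-longest wavelength is m = 4: λ = 2 × 1.0 × 1200 / 4.50 = 533 nm.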